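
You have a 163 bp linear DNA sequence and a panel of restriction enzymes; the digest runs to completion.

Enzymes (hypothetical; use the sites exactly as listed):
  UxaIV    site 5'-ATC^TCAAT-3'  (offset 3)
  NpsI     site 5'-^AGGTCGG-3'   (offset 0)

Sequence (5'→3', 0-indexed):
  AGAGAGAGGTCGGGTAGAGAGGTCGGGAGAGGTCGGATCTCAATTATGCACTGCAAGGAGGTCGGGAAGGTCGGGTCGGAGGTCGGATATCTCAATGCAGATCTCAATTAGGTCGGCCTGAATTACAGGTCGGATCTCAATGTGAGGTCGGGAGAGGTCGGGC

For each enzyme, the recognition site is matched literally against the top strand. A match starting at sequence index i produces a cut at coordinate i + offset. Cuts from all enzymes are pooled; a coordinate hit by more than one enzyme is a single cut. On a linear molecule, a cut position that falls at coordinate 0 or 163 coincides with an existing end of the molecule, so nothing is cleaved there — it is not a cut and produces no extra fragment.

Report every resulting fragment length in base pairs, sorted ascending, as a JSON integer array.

Site scan:
  UxaIV ATCTCAAT/3: at [36, 88, 100, 133] ⇒ [39, 91, 103, 136]
  NpsI AGGTCGG/0: at [6, 19, 29, 58, 67, 79, 109, 126, 144, 154] ⇒ [6, 19, 29, 58, 67, 79, 109, 126, 144, 154]

All cut coordinates (distinct, sorted): [6, 19, 29, 39, 58, 67, 79, 91, 103, 109, 126, 136, 144, 154]

Fragments:
  [0,6): 6 bp
  [6,19): 13 bp
  [19,29): 10 bp
  [29,39): 10 bp
  [39,58): 19 bp
  [58,67): 9 bp
  [67,79): 12 bp
  [79,91): 12 bp
  [91,103): 12 bp
  [103,109): 6 bp
  [109,126): 17 bp
  [126,136): 10 bp
  [136,144): 8 bp
  [144,154): 10 bp
  [154,163): 9 bp

[6,6,8,9,9,10,10,10,10,12,12,12,13,17,19]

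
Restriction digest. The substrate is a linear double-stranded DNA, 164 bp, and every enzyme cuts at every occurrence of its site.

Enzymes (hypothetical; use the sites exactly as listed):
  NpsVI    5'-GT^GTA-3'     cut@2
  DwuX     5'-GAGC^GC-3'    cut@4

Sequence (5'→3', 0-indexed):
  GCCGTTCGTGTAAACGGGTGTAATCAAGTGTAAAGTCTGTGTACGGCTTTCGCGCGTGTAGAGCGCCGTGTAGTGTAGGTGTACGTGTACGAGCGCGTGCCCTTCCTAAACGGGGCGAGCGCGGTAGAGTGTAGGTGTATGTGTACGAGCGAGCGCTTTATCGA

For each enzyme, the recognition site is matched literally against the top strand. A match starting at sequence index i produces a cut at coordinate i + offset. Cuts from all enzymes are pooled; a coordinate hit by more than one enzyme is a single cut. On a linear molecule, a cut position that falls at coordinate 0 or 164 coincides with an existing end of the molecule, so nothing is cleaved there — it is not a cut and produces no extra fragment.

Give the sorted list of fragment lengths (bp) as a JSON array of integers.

Site scan:
  NpsVI GTGTA/2: at [7, 17, 27, 38, 55, 67, 72, 78, 84, 128, 134, 140] ⇒ [9, 19, 29, 40, 57, 69, 74, 80, 86, 130, 136, 142]
  DwuX GAGCGC/4: at [60, 90, 116, 150] ⇒ [64, 94, 120, 154]

Pooled cuts: [9, 19, 29, 40, 57, 64, 69, 74, 80, 86, 94, 120, 130, 136, 142, 154]

Fragments:
  [0,9): 9 bp
  [9,19): 10 bp
  [19,29): 10 bp
  [29,40): 11 bp
  [40,57): 17 bp
  [57,64): 7 bp
  [64,69): 5 bp
  [69,74): 5 bp
  [74,80): 6 bp
  [80,86): 6 bp
  [86,94): 8 bp
  [94,120): 26 bp
  [120,130): 10 bp
  [130,136): 6 bp
  [136,142): 6 bp
  [142,154): 12 bp
  [154,164): 10 bp

[5,5,6,6,6,6,7,8,9,10,10,10,10,11,12,17,26]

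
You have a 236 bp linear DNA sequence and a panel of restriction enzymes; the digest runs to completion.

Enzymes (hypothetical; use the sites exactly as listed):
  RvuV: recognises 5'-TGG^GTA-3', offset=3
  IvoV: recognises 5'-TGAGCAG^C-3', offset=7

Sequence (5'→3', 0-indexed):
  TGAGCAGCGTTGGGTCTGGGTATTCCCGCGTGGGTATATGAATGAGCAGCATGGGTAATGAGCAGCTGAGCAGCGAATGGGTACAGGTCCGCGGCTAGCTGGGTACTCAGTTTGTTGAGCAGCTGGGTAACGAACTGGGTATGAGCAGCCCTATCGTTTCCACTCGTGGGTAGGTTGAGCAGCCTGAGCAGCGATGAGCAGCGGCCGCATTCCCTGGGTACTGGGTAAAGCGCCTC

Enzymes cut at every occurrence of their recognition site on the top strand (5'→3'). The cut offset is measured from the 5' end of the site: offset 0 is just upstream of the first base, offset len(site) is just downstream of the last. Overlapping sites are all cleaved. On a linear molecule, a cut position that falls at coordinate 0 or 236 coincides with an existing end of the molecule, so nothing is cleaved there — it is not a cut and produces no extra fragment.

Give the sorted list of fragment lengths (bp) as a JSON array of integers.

[4,5,7,7,7,8,9,10,10,11,12,12,12,13,14,16,16,20,21,22]

Scan for sites:
  RvuV (TGGGTA, off=3): starts [16, 30, 51, 77, 99, 123, 135, 166, 214, 221] → cuts [19, 33, 54, 80, 102, 126, 138, 169, 217, 224]
  IvoV (TGAGCAGC, off=7): starts [0, 42, 58, 66, 115, 141, 175, 184, 194] → cuts [7, 49, 65, 73, 122, 148, 182, 191, 201]

All cut coordinates (distinct, sorted): [7, 19, 33, 49, 54, 65, 73, 80, 102, 122, 126, 138, 148, 169, 182, 191, 201, 217, 224]

Fragments:
  [0,7): 7 bp
  [7,19): 12 bp
  [19,33): 14 bp
  [33,49): 16 bp
  [49,54): 5 bp
  [54,65): 11 bp
  [65,73): 8 bp
  [73,80): 7 bp
  [80,102): 22 bp
  [102,122): 20 bp
  [122,126): 4 bp
  [126,138): 12 bp
  [138,148): 10 bp
  [148,169): 21 bp
  [169,182): 13 bp
  [182,191): 9 bp
  [191,201): 10 bp
  [201,217): 16 bp
  [217,224): 7 bp
  [224,236): 12 bp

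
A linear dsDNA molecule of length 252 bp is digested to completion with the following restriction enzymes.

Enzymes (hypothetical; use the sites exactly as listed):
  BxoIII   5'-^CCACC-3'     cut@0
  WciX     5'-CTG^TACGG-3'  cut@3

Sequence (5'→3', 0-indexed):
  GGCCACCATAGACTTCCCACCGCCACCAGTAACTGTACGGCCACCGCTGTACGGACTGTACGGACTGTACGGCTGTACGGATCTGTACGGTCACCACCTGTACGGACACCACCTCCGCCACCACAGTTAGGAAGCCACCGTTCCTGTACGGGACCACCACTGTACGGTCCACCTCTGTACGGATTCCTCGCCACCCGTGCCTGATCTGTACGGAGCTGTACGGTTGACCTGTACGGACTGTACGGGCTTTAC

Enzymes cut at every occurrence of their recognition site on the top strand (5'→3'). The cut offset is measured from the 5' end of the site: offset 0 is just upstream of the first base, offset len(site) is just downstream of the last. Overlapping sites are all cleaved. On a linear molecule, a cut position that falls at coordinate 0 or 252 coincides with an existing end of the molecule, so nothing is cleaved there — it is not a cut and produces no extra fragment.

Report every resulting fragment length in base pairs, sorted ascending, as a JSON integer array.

Scan for sites:
  BxoIII CCACC/0: at [2, 16, 22, 40, 93, 108, 117, 134, 153, 168, 190] ⇒ [2, 16, 22, 40, 93, 108, 117, 134, 153, 168, 190]
  WciX CTGTACGG/3: at [32, 46, 55, 64, 72, 82, 97, 143, 159, 174, 205, 215, 228, 237] ⇒ [35, 49, 58, 67, 75, 85, 100, 146, 162, 177, 208, 218, 231, 240]

Pooled cuts: [2, 16, 22, 35, 40, 49, 58, 67, 75, 85, 93, 100, 108, 117, 134, 146, 153, 162, 168, 177, 190, 208, 218, 231, 240]

Fragment lengths:
  [0,2): 2 bp
  [2,16): 14 bp
  [16,22): 6 bp
  [22,35): 13 bp
  [35,40): 5 bp
  [40,49): 9 bp
  [49,58): 9 bp
  [58,67): 9 bp
  [67,75): 8 bp
  [75,85): 10 bp
  [85,93): 8 bp
  [93,100): 7 bp
  [100,108): 8 bp
  [108,117): 9 bp
  [117,134): 17 bp
  [134,146): 12 bp
  [146,153): 7 bp
  [153,162): 9 bp
  [162,168): 6 bp
  [168,177): 9 bp
  [177,190): 13 bp
  [190,208): 18 bp
  [208,218): 10 bp
  [218,231): 13 bp
  [231,240): 9 bp
  [240,252): 12 bp

[2,5,6,6,7,7,8,8,8,9,9,9,9,9,9,9,10,10,12,12,13,13,13,14,17,18]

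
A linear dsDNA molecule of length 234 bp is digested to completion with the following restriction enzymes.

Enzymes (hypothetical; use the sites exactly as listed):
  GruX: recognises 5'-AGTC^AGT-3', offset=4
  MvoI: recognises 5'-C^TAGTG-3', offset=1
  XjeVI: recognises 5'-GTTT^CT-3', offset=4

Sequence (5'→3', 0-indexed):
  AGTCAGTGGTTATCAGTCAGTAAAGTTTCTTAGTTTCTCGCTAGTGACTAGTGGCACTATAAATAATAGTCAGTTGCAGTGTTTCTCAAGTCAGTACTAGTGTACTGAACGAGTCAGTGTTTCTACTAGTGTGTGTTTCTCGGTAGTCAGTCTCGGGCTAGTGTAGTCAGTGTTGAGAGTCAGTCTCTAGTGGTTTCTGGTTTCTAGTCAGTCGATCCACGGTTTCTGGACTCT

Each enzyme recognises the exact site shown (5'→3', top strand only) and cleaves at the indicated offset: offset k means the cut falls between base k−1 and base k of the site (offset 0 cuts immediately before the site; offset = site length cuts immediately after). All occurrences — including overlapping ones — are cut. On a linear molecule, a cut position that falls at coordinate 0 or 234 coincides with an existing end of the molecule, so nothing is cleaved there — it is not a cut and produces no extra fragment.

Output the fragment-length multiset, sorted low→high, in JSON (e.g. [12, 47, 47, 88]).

[4,4,5,5,6,6,7,7,7,8,8,9,9,10,10,10,10,12,13,13,14,16,18,23]

Scan for sites:
  GruX AGTCAGT/4: at [0, 14, 67, 88, 111, 144, 164, 177, 205] ⇒ [4, 18, 71, 92, 115, 148, 168, 181, 209]
  MvoI CTAGTG/1: at [40, 47, 96, 125, 157, 186] ⇒ [41, 48, 97, 126, 158, 187]
  XjeVI GTTTCT/4: at [24, 32, 80, 118, 134, 192, 199, 221] ⇒ [28, 36, 84, 122, 138, 196, 203, 225]

All cut coordinates (distinct, sorted): [4, 18, 28, 36, 41, 48, 71, 84, 92, 97, 115, 122, 126, 138, 148, 158, 168, 181, 187, 196, 203, 209, 225]

Fragments:
  [0,4): 4 bp
  [4,18): 14 bp
  [18,28): 10 bp
  [28,36): 8 bp
  [36,41): 5 bp
  [41,48): 7 bp
  [48,71): 23 bp
  [71,84): 13 bp
  [84,92): 8 bp
  [92,97): 5 bp
  [97,115): 18 bp
  [115,122): 7 bp
  [122,126): 4 bp
  [126,138): 12 bp
  [138,148): 10 bp
  [148,158): 10 bp
  [158,168): 10 bp
  [168,181): 13 bp
  [181,187): 6 bp
  [187,196): 9 bp
  [196,203): 7 bp
  [203,209): 6 bp
  [209,225): 16 bp
  [225,234): 9 bp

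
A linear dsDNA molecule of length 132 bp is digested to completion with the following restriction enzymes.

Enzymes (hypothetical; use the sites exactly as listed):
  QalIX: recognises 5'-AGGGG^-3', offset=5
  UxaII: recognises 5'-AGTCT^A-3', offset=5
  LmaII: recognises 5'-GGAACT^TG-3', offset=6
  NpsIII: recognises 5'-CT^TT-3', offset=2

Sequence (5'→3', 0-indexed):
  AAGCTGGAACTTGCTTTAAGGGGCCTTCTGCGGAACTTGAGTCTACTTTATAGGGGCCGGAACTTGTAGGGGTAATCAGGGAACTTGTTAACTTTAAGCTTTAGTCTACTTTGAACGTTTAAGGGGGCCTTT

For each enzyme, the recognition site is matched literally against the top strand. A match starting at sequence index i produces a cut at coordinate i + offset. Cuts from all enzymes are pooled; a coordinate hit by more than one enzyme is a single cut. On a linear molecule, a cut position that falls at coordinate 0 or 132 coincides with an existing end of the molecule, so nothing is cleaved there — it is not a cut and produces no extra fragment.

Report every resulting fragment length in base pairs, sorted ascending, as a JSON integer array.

[2,3,3,4,4,7,7,7,8,8,8,8,9,11,13,14,16]

Site scan:
  QalIX AGGGG/5: at [18, 51, 67, 121] ⇒ [23, 56, 72, 126]
  UxaII AGTCTA/5: at [39, 102] ⇒ [44, 107]
  LmaII GGAACTTG/6: at [5, 31, 58, 79] ⇒ [11, 37, 64, 85]
  NpsIII CTTT/2: at [13, 45, 91, 98, 108, 128] ⇒ [15, 47, 93, 100, 110, 130]

Pooled cuts: [11, 15, 23, 37, 44, 47, 56, 64, 72, 85, 93, 100, 107, 110, 126, 130]

Fragments:
  [0,11): 11 bp
  [11,15): 4 bp
  [15,23): 8 bp
  [23,37): 14 bp
  [37,44): 7 bp
  [44,47): 3 bp
  [47,56): 9 bp
  [56,64): 8 bp
  [64,72): 8 bp
  [72,85): 13 bp
  [85,93): 8 bp
  [93,100): 7 bp
  [100,107): 7 bp
  [107,110): 3 bp
  [110,126): 16 bp
  [126,130): 4 bp
  [130,132): 2 bp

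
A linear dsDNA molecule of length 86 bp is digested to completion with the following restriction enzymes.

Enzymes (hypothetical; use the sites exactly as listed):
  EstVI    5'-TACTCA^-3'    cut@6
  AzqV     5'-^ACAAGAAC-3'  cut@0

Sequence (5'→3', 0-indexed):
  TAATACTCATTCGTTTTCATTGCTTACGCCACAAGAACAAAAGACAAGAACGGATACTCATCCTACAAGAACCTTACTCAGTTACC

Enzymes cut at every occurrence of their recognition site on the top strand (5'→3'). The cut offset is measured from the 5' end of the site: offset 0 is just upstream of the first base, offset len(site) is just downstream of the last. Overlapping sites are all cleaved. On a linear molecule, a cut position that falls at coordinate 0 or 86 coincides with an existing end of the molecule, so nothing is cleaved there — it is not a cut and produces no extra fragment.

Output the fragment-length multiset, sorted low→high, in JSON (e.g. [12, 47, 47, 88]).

Scan for sites:
  EstVI (TACTCA, off=6): starts [3, 54, 74] → cuts [9, 60, 80]
  AzqV (ACAAGAAC, off=0): starts [30, 43, 64] → cuts [30, 43, 64]

All cut coordinates (distinct, sorted): [9, 30, 43, 60, 64, 80]

Fragments:
  [0,9): 9 bp
  [9,30): 21 bp
  [30,43): 13 bp
  [43,60): 17 bp
  [60,64): 4 bp
  [64,80): 16 bp
  [80,86): 6 bp

[4,6,9,13,16,17,21]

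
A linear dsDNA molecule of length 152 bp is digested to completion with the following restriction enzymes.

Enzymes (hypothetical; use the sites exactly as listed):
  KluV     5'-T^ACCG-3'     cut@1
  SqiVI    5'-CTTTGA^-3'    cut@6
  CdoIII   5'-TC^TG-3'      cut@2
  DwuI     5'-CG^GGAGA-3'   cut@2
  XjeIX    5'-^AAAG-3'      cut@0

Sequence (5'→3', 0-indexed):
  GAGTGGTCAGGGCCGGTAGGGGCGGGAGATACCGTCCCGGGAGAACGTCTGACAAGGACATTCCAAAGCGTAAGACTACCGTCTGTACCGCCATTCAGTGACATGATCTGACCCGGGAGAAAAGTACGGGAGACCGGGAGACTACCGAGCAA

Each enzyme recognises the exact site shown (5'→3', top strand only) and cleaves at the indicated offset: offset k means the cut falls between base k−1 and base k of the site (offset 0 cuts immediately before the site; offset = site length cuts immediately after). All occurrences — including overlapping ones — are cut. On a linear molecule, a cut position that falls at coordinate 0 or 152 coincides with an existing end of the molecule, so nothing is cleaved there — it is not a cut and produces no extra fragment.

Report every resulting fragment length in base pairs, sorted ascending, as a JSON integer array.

[3,5,6,6,7,7,8,8,9,9,10,13,15,22,24]

Scan for sites:
  KluV TACCG/1: at [29, 76, 85, 142] ⇒ [30, 77, 86, 143]
  SqiVI (CTTTGA, off=6): no sites
  CdoIII TCTG/2: at [47, 81, 106] ⇒ [49, 83, 108]
  DwuI CGGGAGA/2: at [22, 37, 113, 126, 134] ⇒ [24, 39, 115, 128, 136]
  XjeIX AAAG/0: at [64, 120] ⇒ [64, 120]

Pooled cuts: [24, 30, 39, 49, 64, 77, 83, 86, 108, 115, 120, 128, 136, 143]

Fragment lengths:
  [0,24): 24 bp
  [24,30): 6 bp
  [30,39): 9 bp
  [39,49): 10 bp
  [49,64): 15 bp
  [64,77): 13 bp
  [77,83): 6 bp
  [83,86): 3 bp
  [86,108): 22 bp
  [108,115): 7 bp
  [115,120): 5 bp
  [120,128): 8 bp
  [128,136): 8 bp
  [136,143): 7 bp
  [143,152): 9 bp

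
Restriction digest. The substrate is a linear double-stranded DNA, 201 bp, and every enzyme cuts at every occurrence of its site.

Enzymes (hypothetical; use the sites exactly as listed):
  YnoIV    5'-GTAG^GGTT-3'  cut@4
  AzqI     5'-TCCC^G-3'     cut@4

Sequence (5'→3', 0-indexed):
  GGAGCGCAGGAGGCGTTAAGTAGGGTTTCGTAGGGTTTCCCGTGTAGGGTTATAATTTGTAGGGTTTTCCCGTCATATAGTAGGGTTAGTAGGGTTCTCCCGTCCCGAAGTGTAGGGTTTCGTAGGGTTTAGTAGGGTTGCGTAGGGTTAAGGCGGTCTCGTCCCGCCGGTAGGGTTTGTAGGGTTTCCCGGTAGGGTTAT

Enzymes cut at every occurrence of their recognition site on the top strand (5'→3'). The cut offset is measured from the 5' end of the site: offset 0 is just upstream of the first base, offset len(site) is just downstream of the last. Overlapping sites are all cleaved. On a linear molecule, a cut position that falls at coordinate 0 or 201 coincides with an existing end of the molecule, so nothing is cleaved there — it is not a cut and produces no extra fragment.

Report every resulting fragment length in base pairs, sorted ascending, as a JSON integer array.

[5,5,6,6,8,8,8,9,9,9,9,9,10,10,10,10,12,15,20,23]

Per-enzyme occurrences:
  YnoIV (GTAGGGTT, off=4): starts [19, 29, 43, 58, 79, 88, 111, 121, 131, 141, 169, 178, 191] → cuts [23, 33, 47, 62, 83, 92, 115, 125, 135, 145, 173, 182, 195]
  AzqI (TCCCG, off=4): starts [37, 67, 97, 102, 161, 186] → cuts [41, 71, 101, 106, 165, 190]

Pooled cuts: [23, 33, 41, 47, 62, 71, 83, 92, 101, 106, 115, 125, 135, 145, 165, 173, 182, 190, 195]

Fragments:
  [0,23): 23 bp
  [23,33): 10 bp
  [33,41): 8 bp
  [41,47): 6 bp
  [47,62): 15 bp
  [62,71): 9 bp
  [71,83): 12 bp
  [83,92): 9 bp
  [92,101): 9 bp
  [101,106): 5 bp
  [106,115): 9 bp
  [115,125): 10 bp
  [125,135): 10 bp
  [135,145): 10 bp
  [145,165): 20 bp
  [165,173): 8 bp
  [173,182): 9 bp
  [182,190): 8 bp
  [190,195): 5 bp
  [195,201): 6 bp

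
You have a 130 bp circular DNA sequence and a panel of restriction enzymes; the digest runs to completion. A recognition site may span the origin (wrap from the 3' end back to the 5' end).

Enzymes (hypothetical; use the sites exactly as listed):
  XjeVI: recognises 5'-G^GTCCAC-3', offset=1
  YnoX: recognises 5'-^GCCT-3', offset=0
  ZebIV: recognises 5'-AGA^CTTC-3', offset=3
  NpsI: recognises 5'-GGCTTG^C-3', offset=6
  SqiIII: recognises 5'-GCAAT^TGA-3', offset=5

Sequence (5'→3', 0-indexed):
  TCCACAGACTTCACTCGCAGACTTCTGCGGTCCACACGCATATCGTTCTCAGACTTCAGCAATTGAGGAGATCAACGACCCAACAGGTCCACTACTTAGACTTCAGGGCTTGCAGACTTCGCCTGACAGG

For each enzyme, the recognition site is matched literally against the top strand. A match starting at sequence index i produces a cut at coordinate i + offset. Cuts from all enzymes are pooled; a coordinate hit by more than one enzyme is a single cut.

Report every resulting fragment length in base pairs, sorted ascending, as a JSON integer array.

[4,4,8,9,9,10,12,13,14,23,24]

Site scan:
  XjeVI GGTCCAC/1: at [28, 85, 128] ⇒ [29, 86, 129]
  YnoX GCCT/0: at [120] ⇒ [120]
  ZebIV AGACTTC/3: at [5, 18, 50, 97, 113] ⇒ [8, 21, 53, 100, 116]
  NpsI GGCTTGC/6: at [106] ⇒ [112]
  SqiIII GCAATTGA/5: at [58] ⇒ [63]

Pooled cuts: [8, 21, 29, 53, 63, 86, 100, 112, 116, 120, 129]

Fragment lengths:
  8→21: 13 bp
  21→29: 8 bp
  29→53: 24 bp
  53→63: 10 bp
  63→86: 23 bp
  86→100: 14 bp
  100→112: 12 bp
  112→116: 4 bp
  116→120: 4 bp
  120→129: 9 bp
  129→8 (wrap): 130-129+8 = 9 bp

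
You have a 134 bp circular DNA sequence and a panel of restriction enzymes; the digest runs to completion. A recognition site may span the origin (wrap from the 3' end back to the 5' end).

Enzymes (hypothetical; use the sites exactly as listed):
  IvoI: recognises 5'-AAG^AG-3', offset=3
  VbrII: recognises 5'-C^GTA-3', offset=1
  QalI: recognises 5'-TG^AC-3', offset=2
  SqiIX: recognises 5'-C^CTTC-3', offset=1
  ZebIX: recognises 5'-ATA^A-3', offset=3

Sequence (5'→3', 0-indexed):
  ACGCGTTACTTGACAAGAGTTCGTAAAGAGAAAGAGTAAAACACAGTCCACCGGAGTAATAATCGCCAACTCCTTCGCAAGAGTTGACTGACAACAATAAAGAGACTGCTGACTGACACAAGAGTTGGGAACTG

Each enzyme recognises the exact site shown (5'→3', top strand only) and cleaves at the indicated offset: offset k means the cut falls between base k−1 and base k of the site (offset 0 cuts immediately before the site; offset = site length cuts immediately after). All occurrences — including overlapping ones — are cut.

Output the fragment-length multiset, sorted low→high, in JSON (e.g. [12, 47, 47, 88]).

Site scan:
  IvoI AAGAG/3: at [14, 25, 31, 78, 99, 119] ⇒ [17, 28, 34, 81, 102, 122]
  VbrII CGTA/1: at [21] ⇒ [22]
  QalI TGAC/2: at [10, 84, 88, 109, 113, 132] ⇒ [0, 12, 86, 90, 111, 115]
  SqiIX CCTTC/1: at [71] ⇒ [72]
  ZebIX ATAA/3: at [58, 96] ⇒ [61, 99]

Pooled cuts: [0, 12, 17, 22, 28, 34, 61, 72, 81, 86, 90, 99, 102, 111, 115, 122]

Fragments:
  0→12: 12 bp
  12→17: 5 bp
  17→22: 5 bp
  22→28: 6 bp
  28→34: 6 bp
  34→61: 27 bp
  61→72: 11 bp
  72→81: 9 bp
  81→86: 5 bp
  86→90: 4 bp
  90→99: 9 bp
  99→102: 3 bp
  102→111: 9 bp
  111→115: 4 bp
  115→122: 7 bp
  122→0 (wrap): 134-122+0 = 12 bp

[3,4,4,5,5,5,6,6,7,9,9,9,11,12,12,27]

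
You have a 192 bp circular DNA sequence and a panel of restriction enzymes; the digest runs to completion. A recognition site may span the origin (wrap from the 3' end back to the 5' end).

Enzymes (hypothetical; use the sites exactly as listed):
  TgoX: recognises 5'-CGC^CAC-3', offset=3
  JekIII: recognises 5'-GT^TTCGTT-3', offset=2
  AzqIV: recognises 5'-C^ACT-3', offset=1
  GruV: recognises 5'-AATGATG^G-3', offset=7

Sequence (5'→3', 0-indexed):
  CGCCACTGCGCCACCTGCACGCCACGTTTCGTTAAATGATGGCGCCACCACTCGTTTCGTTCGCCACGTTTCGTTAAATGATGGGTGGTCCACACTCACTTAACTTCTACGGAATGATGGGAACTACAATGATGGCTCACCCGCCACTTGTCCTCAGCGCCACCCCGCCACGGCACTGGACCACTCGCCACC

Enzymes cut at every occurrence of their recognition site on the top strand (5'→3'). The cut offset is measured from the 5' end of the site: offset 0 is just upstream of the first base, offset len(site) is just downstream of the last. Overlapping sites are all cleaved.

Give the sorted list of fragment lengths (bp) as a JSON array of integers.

Scan for sites:
  TgoX CGCCAC/3: at [0, 8, 19, 42, 61, 141, 157, 165, 185] ⇒ [3, 11, 22, 45, 64, 144, 160, 168, 188]
  JekIII GTTTCGTT/2: at [25, 53, 67] ⇒ [27, 55, 69]
  AzqIV CACT/1: at [3, 48, 92, 96, 144, 173, 181] ⇒ [4, 49, 93, 97, 145, 174, 182]
  GruV AATGATGG/7: at [34, 76, 112, 127] ⇒ [41, 83, 119, 134]

All cut coordinates (distinct, sorted): [3, 4, 11, 22, 27, 41, 45, 49, 55, 64, 69, 83, 93, 97, 119, 134, 144, 145, 160, 168, 174, 182, 188]

Fragments:
  3→4: 1 bp
  4→11: 7 bp
  11→22: 11 bp
  22→27: 5 bp
  27→41: 14 bp
  41→45: 4 bp
  45→49: 4 bp
  49→55: 6 bp
  55→64: 9 bp
  64→69: 5 bp
  69→83: 14 bp
  83→93: 10 bp
  93→97: 4 bp
  97→119: 22 bp
  119→134: 15 bp
  134→144: 10 bp
  144→145: 1 bp
  145→160: 15 bp
  160→168: 8 bp
  168→174: 6 bp
  174→182: 8 bp
  182→188: 6 bp
  188→3 (wrap): 192-188+3 = 7 bp

[1,1,4,4,4,5,5,6,6,6,7,7,8,8,9,10,10,11,14,14,15,15,22]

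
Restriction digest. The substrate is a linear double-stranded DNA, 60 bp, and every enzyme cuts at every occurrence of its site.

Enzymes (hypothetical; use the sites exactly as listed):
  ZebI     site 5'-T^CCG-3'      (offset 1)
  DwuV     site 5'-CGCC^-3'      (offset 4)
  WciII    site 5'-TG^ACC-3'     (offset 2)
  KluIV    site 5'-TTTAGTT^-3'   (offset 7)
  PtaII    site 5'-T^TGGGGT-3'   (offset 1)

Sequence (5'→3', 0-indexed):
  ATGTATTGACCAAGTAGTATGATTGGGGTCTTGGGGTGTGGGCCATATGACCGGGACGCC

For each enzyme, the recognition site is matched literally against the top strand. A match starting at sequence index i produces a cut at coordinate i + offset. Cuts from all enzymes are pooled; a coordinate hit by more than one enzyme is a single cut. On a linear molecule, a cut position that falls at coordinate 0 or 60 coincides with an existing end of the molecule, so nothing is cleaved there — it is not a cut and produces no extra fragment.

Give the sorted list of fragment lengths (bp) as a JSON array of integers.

Site scan:
  ZebI (TCCG, off=1): no sites
  DwuV (CGCC, off=4): starts [56] → cuts [] (position 60 is a terminus of the linear molecule — no cut)
  WciII (TGACC, off=2): starts [6, 47] → cuts [8, 49]
  KluIV (TTTAGTT, off=7): no sites
  PtaII (TTGGGGT, off=1): starts [22, 30] → cuts [23, 31]

All cut coordinates (distinct, sorted): [8, 23, 31, 49]

Fragments:
  [0,8): 8 bp
  [8,23): 15 bp
  [23,31): 8 bp
  [31,49): 18 bp
  [49,60): 11 bp

[8,8,11,15,18]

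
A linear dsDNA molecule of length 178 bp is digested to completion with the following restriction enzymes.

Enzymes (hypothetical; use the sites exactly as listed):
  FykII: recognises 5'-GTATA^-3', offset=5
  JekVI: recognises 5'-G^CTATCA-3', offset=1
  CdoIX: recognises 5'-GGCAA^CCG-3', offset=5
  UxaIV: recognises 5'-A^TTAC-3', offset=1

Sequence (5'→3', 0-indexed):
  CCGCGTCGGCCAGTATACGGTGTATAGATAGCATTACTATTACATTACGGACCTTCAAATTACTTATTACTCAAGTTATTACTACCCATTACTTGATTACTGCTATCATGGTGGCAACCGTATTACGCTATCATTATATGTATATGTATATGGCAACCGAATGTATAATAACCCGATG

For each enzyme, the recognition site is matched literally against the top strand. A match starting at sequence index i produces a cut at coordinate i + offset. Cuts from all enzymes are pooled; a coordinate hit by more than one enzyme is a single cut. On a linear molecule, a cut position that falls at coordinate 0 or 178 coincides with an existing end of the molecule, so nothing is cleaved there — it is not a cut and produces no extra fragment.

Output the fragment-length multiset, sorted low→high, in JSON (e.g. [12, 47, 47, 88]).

[5,5,5,6,6,6,6,7,7,8,9,10,11,11,12,15,15,17,17]

Site scan:
  FykII (GTATA, off=5): starts [12, 21, 139, 145, 162] → cuts [17, 26, 144, 150, 167]
  JekVI (GCTATCA, off=1): starts [101, 126] → cuts [102, 127]
  CdoIX (GGCAACCG, off=5): starts [112, 151] → cuts [117, 156]
  UxaIV (ATTAC, off=1): starts [32, 38, 43, 58, 65, 77, 87, 95, 121] → cuts [33, 39, 44, 59, 66, 78, 88, 96, 122]

All cut coordinates (distinct, sorted): [17, 26, 33, 39, 44, 59, 66, 78, 88, 96, 102, 117, 122, 127, 144, 150, 156, 167]

Fragment lengths:
  [0,17): 17 bp
  [17,26): 9 bp
  [26,33): 7 bp
  [33,39): 6 bp
  [39,44): 5 bp
  [44,59): 15 bp
  [59,66): 7 bp
  [66,78): 12 bp
  [78,88): 10 bp
  [88,96): 8 bp
  [96,102): 6 bp
  [102,117): 15 bp
  [117,122): 5 bp
  [122,127): 5 bp
  [127,144): 17 bp
  [144,150): 6 bp
  [150,156): 6 bp
  [156,167): 11 bp
  [167,178): 11 bp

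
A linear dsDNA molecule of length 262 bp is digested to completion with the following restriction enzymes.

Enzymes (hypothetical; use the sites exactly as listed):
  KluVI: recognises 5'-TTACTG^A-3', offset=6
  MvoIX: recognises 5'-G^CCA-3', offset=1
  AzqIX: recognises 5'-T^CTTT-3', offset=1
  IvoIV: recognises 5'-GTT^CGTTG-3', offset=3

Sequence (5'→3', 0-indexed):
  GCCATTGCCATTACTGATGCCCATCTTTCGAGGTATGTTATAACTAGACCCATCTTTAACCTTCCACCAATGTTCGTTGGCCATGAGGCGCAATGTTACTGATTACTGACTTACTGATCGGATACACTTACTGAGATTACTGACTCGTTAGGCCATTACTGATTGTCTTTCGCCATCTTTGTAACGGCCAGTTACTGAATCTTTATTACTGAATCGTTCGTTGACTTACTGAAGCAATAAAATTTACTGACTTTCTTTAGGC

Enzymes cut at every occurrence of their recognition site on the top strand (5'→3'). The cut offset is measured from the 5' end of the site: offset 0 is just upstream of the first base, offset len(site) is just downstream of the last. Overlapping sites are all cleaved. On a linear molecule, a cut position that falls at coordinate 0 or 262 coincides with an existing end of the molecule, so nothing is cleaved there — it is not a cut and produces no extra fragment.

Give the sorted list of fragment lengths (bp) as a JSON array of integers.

[1,3,4,5,5,6,6,6,7,7,8,8,8,9,9,9,10,10,11,11,13,17,18,21,21,29]

Per-enzyme occurrences:
  KluVI TTACTGA/6: at [10, 95, 102, 110, 127, 136, 155, 191, 205, 225, 243] ⇒ [16, 101, 108, 116, 133, 142, 161, 197, 211, 231, 249]
  MvoIX GCCA/1: at [0, 6, 79, 151, 171, 186] ⇒ [1, 7, 80, 152, 172, 187]
  AzqIX TCTTT/1: at [23, 52, 165, 175, 199, 253] ⇒ [24, 53, 166, 176, 200, 254]
  IvoIV GTTCGTTG/3: at [71, 215] ⇒ [74, 218]

Pooled cuts: [1, 7, 16, 24, 53, 74, 80, 101, 108, 116, 133, 142, 152, 161, 166, 172, 176, 187, 197, 200, 211, 218, 231, 249, 254]

Fragment lengths:
  [0,1): 1 bp
  [1,7): 6 bp
  [7,16): 9 bp
  [16,24): 8 bp
  [24,53): 29 bp
  [53,74): 21 bp
  [74,80): 6 bp
  [80,101): 21 bp
  [101,108): 7 bp
  [108,116): 8 bp
  [116,133): 17 bp
  [133,142): 9 bp
  [142,152): 10 bp
  [152,161): 9 bp
  [161,166): 5 bp
  [166,172): 6 bp
  [172,176): 4 bp
  [176,187): 11 bp
  [187,197): 10 bp
  [197,200): 3 bp
  [200,211): 11 bp
  [211,218): 7 bp
  [218,231): 13 bp
  [231,249): 18 bp
  [249,254): 5 bp
  [254,262): 8 bp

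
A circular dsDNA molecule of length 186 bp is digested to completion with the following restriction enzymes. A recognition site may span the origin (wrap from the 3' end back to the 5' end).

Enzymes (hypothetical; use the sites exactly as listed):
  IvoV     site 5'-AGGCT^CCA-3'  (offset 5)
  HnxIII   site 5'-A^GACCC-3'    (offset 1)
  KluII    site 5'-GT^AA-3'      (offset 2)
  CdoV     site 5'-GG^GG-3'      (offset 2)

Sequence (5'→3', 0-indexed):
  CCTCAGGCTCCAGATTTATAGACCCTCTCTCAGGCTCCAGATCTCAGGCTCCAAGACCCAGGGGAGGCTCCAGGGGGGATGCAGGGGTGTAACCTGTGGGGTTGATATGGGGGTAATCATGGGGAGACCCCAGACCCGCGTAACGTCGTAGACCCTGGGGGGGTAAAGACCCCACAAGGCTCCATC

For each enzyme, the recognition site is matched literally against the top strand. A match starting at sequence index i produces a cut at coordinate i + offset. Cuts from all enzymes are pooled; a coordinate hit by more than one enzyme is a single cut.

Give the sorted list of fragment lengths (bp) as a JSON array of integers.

[1,1,1,1,1,1,3,3,3,3,4,5,5,7,7,8,8,8,9,9,9,9,11,11,14,14,14,16]

Site scan:
  IvoV (AGGCTCCA, off=5): starts [4, 31, 45, 64, 176] → cuts [9, 36, 50, 69, 181]
  HnxIII (AGACCC, off=1): starts [19, 53, 124, 131, 149, 166] → cuts [20, 54, 125, 132, 150, 167]
  KluII (GTAA, off=2): starts [88, 112, 139, 162] → cuts [90, 114, 141, 164]
  CdoV (GGGG, off=2): starts [60, 72, 73, 74, 83, 97, 108, 109, 120, 156, 157, 158, 159] → cuts [62, 74, 75, 76, 85, 99, 110, 111, 122, 158, 159, 160, 161]

All cut coordinates (distinct, sorted): [9, 20, 36, 50, 54, 62, 69, 74, 75, 76, 85, 90, 99, 110, 111, 114, 122, 125, 132, 141, 150, 158, 159, 160, 161, 164, 167, 181]

Fragments:
  9→20: 11 bp
  20→36: 16 bp
  36→50: 14 bp
  50→54: 4 bp
  54→62: 8 bp
  62→69: 7 bp
  69→74: 5 bp
  74→75: 1 bp
  75→76: 1 bp
  76→85: 9 bp
  85→90: 5 bp
  90→99: 9 bp
  99→110: 11 bp
  110→111: 1 bp
  111→114: 3 bp
  114→122: 8 bp
  122→125: 3 bp
  125→132: 7 bp
  132→141: 9 bp
  141→150: 9 bp
  150→158: 8 bp
  158→159: 1 bp
  159→160: 1 bp
  160→161: 1 bp
  161→164: 3 bp
  164→167: 3 bp
  167→181: 14 bp
  181→9 (wrap): 186-181+9 = 14 bp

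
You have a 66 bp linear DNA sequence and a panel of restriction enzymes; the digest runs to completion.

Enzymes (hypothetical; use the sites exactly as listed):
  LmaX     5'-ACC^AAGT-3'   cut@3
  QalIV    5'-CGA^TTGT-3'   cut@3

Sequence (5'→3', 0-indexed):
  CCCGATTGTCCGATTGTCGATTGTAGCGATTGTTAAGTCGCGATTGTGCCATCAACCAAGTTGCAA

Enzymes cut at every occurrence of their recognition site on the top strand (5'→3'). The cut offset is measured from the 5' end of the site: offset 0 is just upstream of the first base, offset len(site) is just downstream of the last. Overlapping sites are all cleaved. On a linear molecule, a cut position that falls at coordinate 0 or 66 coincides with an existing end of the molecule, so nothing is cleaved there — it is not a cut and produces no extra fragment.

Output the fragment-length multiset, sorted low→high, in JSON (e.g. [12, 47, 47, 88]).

[5,7,8,9,9,14,14]

Scan for sites:
  LmaX ACCAAGT/3: at [54] ⇒ [57]
  QalIV CGATTGT/3: at [2, 10, 17, 26, 40] ⇒ [5, 13, 20, 29, 43]

All cut coordinates (distinct, sorted): [5, 13, 20, 29, 43, 57]

Fragment lengths:
  [0,5): 5 bp
  [5,13): 8 bp
  [13,20): 7 bp
  [20,29): 9 bp
  [29,43): 14 bp
  [43,57): 14 bp
  [57,66): 9 bp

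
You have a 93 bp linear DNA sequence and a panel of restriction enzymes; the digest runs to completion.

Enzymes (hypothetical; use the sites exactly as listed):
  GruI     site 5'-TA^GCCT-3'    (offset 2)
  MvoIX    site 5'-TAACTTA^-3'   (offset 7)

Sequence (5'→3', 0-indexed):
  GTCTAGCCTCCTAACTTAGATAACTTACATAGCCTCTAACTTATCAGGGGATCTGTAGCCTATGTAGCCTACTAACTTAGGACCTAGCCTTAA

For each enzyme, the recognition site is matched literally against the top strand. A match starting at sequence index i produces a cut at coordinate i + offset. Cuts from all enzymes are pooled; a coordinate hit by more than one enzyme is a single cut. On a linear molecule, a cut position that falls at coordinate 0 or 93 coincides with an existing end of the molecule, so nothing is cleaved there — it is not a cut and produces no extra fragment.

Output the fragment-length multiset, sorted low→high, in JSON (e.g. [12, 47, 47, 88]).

Scan for sites:
  GruI (TAGCCT, off=2): starts [3, 29, 55, 64, 84] → cuts [5, 31, 57, 66, 86]
  MvoIX (TAACTTA, off=7): starts [11, 20, 36, 72] → cuts [18, 27, 43, 79]

Pooled cuts: [5, 18, 27, 31, 43, 57, 66, 79, 86]

Fragments:
  [0,5): 5 bp
  [5,18): 13 bp
  [18,27): 9 bp
  [27,31): 4 bp
  [31,43): 12 bp
  [43,57): 14 bp
  [57,66): 9 bp
  [66,79): 13 bp
  [79,86): 7 bp
  [86,93): 7 bp

[4,5,7,7,9,9,12,13,13,14]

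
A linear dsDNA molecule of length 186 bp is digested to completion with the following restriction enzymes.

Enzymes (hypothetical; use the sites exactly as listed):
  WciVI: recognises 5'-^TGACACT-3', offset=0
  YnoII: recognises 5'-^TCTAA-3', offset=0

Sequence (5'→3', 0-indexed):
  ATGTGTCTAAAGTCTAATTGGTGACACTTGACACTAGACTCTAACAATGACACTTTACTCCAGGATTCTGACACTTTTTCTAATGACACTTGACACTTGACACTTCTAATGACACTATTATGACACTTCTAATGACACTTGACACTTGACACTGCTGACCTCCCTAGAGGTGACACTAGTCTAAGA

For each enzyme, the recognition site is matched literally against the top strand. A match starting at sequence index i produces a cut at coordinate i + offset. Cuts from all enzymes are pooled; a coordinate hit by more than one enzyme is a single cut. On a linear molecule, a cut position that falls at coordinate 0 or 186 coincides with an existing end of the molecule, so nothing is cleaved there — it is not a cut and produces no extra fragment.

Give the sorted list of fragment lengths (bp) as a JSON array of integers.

[5,5,5,5,7,7,7,7,7,7,7,7,7,8,9,9,10,11,11,21,24]

Site scan:
  WciVI TGACACT/0: at [21, 28, 47, 68, 83, 90, 97, 109, 120, 132, 139, 146, 170] ⇒ [21, 28, 47, 68, 83, 90, 97, 109, 120, 132, 139, 146, 170]
  YnoII TCTAA/0: at [5, 12, 39, 78, 104, 127, 179] ⇒ [5, 12, 39, 78, 104, 127, 179]

Pooled cuts: [5, 12, 21, 28, 39, 47, 68, 78, 83, 90, 97, 104, 109, 120, 127, 132, 139, 146, 170, 179]

Fragments:
  [0,5): 5 bp
  [5,12): 7 bp
  [12,21): 9 bp
  [21,28): 7 bp
  [28,39): 11 bp
  [39,47): 8 bp
  [47,68): 21 bp
  [68,78): 10 bp
  [78,83): 5 bp
  [83,90): 7 bp
  [90,97): 7 bp
  [97,104): 7 bp
  [104,109): 5 bp
  [109,120): 11 bp
  [120,127): 7 bp
  [127,132): 5 bp
  [132,139): 7 bp
  [139,146): 7 bp
  [146,170): 24 bp
  [170,179): 9 bp
  [179,186): 7 bp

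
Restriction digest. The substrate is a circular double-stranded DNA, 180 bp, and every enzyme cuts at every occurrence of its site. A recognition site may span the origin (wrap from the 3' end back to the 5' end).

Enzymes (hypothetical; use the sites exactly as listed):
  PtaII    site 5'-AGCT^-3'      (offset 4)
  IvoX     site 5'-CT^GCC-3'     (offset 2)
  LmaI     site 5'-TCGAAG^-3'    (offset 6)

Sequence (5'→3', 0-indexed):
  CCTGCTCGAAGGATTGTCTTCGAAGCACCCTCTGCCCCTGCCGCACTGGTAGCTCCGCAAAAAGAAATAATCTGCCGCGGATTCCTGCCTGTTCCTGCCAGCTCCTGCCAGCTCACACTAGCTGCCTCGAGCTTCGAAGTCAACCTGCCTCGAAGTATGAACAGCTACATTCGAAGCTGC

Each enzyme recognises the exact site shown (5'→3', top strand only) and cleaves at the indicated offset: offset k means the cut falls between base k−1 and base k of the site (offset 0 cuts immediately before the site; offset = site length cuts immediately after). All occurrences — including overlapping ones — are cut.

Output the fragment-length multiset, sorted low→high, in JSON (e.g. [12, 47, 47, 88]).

Site scan:
  PtaII AGCT/4: at [50, 99, 109, 119, 129, 162, 174] ⇒ [54, 103, 113, 123, 133, 166, 178]
  IvoX CTGCC/2: at [31, 37, 71, 84, 94, 104, 121, 144, 176] ⇒ [33, 39, 73, 86, 96, 106, 123, 146, 178]
  LmaI TCGAAG/6: at [5, 19, 133, 149, 170] ⇒ [11, 25, 139, 155, 176]

Pooled cuts: [11, 25, 33, 39, 54, 73, 86, 96, 103, 106, 113, 123, 133, 139, 146, 155, 166, 176, 178]

Fragment lengths:
  11→25: 14 bp
  25→33: 8 bp
  33→39: 6 bp
  39→54: 15 bp
  54→73: 19 bp
  73→86: 13 bp
  86→96: 10 bp
  96→103: 7 bp
  103→106: 3 bp
  106→113: 7 bp
  113→123: 10 bp
  123→133: 10 bp
  133→139: 6 bp
  139→146: 7 bp
  146→155: 9 bp
  155→166: 11 bp
  166→176: 10 bp
  176→178: 2 bp
  178→11 (wrap): 180-178+11 = 13 bp

[2,3,6,6,7,7,7,8,9,10,10,10,10,11,13,13,14,15,19]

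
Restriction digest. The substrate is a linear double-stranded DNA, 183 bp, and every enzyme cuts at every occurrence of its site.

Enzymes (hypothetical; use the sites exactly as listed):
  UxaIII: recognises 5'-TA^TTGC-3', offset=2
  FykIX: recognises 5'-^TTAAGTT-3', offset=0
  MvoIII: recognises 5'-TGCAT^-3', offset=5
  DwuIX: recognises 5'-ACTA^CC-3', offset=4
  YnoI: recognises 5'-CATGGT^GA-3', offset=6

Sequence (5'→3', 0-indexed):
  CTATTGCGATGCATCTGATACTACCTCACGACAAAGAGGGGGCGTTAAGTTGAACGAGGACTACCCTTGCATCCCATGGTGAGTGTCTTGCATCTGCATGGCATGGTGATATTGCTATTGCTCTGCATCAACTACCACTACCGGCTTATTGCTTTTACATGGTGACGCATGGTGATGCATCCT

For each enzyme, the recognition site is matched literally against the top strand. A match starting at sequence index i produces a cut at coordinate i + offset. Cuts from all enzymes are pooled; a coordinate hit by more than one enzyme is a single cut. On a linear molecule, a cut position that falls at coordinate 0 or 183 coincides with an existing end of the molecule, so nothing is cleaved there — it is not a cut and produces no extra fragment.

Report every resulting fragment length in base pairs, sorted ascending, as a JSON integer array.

Site scan:
  UxaIII (TATTGC, off=2): starts [1, 109, 115, 146] → cuts [3, 111, 117, 148]
  FykIX (TTAAGTT, off=0): starts [44] → cuts [44]
  MvoIII (TGCAT, off=5): starts [9, 67, 88, 94, 123, 175] → cuts [14, 72, 93, 99, 128, 180]
  DwuIX (ACTACC, off=4): starts [19, 59, 130, 136] → cuts [23, 63, 134, 140]
  YnoI (CATGGTGA, off=6): starts [74, 101, 157, 167] → cuts [80, 107, 163, 173]

Pooled cuts: [3, 14, 23, 44, 63, 72, 80, 93, 99, 107, 111, 117, 128, 134, 140, 148, 163, 173, 180]

Fragments:
  [0,3): 3 bp
  [3,14): 11 bp
  [14,23): 9 bp
  [23,44): 21 bp
  [44,63): 19 bp
  [63,72): 9 bp
  [72,80): 8 bp
  [80,93): 13 bp
  [93,99): 6 bp
  [99,107): 8 bp
  [107,111): 4 bp
  [111,117): 6 bp
  [117,128): 11 bp
  [128,134): 6 bp
  [134,140): 6 bp
  [140,148): 8 bp
  [148,163): 15 bp
  [163,173): 10 bp
  [173,180): 7 bp
  [180,183): 3 bp

[3,3,4,6,6,6,6,7,8,8,8,9,9,10,11,11,13,15,19,21]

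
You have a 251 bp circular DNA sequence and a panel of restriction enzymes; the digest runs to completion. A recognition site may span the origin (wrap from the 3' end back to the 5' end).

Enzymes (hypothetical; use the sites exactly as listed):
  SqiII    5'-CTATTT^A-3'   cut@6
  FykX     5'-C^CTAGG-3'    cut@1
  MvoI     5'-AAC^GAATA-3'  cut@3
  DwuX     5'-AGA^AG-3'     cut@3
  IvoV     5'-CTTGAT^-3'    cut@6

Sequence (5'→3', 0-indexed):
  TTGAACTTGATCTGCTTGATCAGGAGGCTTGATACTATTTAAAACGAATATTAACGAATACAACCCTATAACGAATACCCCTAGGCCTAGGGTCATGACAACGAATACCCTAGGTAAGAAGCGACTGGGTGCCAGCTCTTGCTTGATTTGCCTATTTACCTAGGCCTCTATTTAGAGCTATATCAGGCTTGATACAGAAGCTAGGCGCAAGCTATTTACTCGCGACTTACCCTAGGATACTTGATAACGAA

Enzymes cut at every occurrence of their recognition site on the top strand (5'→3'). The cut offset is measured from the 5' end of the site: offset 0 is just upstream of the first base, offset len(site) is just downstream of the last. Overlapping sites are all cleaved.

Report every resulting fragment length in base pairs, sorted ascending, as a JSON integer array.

Site scan:
  SqiII (CTATTTA, off=6): starts [34, 151, 167, 211] → cuts [40, 157, 173, 217]
  FykX (CCTAGG, off=1): starts [79, 85, 108, 158, 230] → cuts [80, 86, 109, 159, 231]
  MvoI (AACGAATA, off=3): starts [42, 52, 69, 99] → cuts [45, 55, 72, 102]
  DwuX (AGAAG, off=3): starts [116, 195] → cuts [119, 198]
  IvoV (CTTGAT, off=6): starts [5, 14, 27, 141, 187, 239] → cuts [11, 20, 33, 147, 193, 245]

Pooled cuts: [11, 20, 33, 40, 45, 55, 72, 80, 86, 102, 109, 119, 147, 157, 159, 173, 193, 198, 217, 231, 245]

Fragments:
  11→20: 9 bp
  20→33: 13 bp
  33→40: 7 bp
  40→45: 5 bp
  45→55: 10 bp
  55→72: 17 bp
  72→80: 8 bp
  80→86: 6 bp
  86→102: 16 bp
  102→109: 7 bp
  109→119: 10 bp
  119→147: 28 bp
  147→157: 10 bp
  157→159: 2 bp
  159→173: 14 bp
  173→193: 20 bp
  193→198: 5 bp
  198→217: 19 bp
  217→231: 14 bp
  231→245: 14 bp
  245→11 (wrap): 251-245+11 = 17 bp

[2,5,5,6,7,7,8,9,10,10,10,13,14,14,14,16,17,17,19,20,28]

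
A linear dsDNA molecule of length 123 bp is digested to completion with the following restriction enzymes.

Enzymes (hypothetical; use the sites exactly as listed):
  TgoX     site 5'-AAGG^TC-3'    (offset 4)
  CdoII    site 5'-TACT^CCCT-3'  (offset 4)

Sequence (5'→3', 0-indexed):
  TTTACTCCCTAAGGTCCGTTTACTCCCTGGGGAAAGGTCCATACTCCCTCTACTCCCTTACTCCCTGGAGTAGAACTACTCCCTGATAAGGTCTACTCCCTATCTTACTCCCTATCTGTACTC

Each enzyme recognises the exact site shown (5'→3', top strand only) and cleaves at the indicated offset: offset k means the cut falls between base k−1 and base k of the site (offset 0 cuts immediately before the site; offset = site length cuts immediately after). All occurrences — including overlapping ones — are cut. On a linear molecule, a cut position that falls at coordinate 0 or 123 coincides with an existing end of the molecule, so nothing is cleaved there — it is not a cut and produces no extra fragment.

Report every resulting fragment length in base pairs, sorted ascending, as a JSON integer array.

[6,6,8,8,8,9,10,11,12,13,14,18]

Per-enzyme occurrences:
  TgoX AAGGTC/4: at [10, 33, 87] ⇒ [14, 37, 91]
  CdoII TACTCCCT/4: at [2, 20, 41, 50, 58, 76, 93, 105] ⇒ [6, 24, 45, 54, 62, 80, 97, 109]

Pooled cuts: [6, 14, 24, 37, 45, 54, 62, 80, 91, 97, 109]

Fragment lengths:
  [0,6): 6 bp
  [6,14): 8 bp
  [14,24): 10 bp
  [24,37): 13 bp
  [37,45): 8 bp
  [45,54): 9 bp
  [54,62): 8 bp
  [62,80): 18 bp
  [80,91): 11 bp
  [91,97): 6 bp
  [97,109): 12 bp
  [109,123): 14 bp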